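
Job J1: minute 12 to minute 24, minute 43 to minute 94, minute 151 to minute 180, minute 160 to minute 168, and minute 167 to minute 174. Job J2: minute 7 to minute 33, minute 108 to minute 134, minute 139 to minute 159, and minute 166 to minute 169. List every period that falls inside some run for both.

minute 12 to minute 24, minute 151 to minute 159, minute 166 to minute 169

Merge the first list: minute 12 to minute 24, minute 43 to minute 94, minute 151 to minute 180.
minute 12 to minute 24 meets the second set on minute 12 to minute 24.
minute 43 to minute 94: no overlap with the second set.
minute 151 to minute 180 meets the second set on minute 151 to minute 159, minute 166 to minute 169.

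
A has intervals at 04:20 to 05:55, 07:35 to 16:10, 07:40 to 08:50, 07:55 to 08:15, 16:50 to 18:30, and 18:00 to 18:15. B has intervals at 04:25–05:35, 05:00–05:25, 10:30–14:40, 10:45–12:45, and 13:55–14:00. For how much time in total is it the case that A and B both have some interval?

5 h 20 min

First set merges to 04:20–05:55, 07:35–16:10, 16:50–18:30.
Second set merges to 04:25–05:35, 10:30–14:40.
A ∩ B = 04:25–05:35, 10:30–14:40.
Total: 1 h 10 min + 4 h 10 min = 5 h 20 min.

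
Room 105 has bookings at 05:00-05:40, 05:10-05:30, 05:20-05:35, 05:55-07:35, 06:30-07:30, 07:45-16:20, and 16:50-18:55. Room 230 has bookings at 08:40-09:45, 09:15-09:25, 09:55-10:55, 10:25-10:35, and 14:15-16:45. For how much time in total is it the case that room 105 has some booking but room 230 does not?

8 h 50 min

First set merges to 05:00-05:40, 05:55-07:35, 07:45-16:20, 16:50-18:55.
Second set merges to 08:40-09:45, 09:55-10:55, 14:15-16:45.
A \ B = 05:00-05:40, 05:55-07:35, 07:45-08:40, 09:45-09:55, 10:55-14:15, 16:50-18:55.
Total: 40 min + 1 h 40 min + 55 min + 10 min + 3 h 20 min + 2 h 5 min = 8 h 50 min.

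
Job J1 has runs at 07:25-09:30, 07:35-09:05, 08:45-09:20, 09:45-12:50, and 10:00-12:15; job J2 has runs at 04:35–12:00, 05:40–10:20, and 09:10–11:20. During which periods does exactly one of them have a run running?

Merge the first list: 07:25-09:30, 09:45-12:50.
Merge the second list: 04:35-12:00.
Only in the first: 12:00-12:50.
Only in the second: 04:35-07:25, 09:30-09:45.
Together these are the periods covered by exactly one.

04:35-07:25, 09:30-09:45, 12:00-12:50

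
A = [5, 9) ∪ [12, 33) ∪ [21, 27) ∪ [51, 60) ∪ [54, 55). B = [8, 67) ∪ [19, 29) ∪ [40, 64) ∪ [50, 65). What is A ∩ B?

Merge the first list: [5, 9), [12, 33), [51, 60).
Merge the second list: [8, 67).
[5, 9) meets the second set on [8, 9).
[12, 33) meets the second set on [12, 33).
[51, 60) meets the second set on [51, 60).

[8, 9) ∪ [12, 33) ∪ [51, 60)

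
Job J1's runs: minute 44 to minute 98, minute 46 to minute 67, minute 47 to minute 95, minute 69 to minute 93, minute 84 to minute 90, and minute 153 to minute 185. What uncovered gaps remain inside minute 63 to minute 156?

minute 98 to minute 153

Covered (merged): minute 44 to minute 98, minute 153 to minute 185.
Uncovered inside minute 63 to minute 156: minute 98 to minute 153.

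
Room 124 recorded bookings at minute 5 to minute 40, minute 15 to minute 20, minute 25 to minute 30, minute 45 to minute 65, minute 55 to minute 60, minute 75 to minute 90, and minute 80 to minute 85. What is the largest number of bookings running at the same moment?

Walk the sorted start/end points keeping a running depth.
The depth first hits 2 at minute 15.

2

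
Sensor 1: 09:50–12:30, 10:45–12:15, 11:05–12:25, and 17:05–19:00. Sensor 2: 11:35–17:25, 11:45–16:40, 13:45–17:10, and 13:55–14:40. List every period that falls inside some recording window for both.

First set merges to 09:50–12:30, 17:05–19:00.
Second set merges to 11:35–17:25.
09:50–12:30 ∩ B → 11:35–12:30.
17:05–19:00 ∩ B → 17:05–17:25.

11:35–12:30, 17:05–17:25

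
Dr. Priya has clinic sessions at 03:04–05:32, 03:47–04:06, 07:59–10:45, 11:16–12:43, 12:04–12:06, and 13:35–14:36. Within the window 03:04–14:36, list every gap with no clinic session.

The merged coverage is 03:04–05:32, 07:59–10:45, 11:16–12:43, 13:35–14:36.
Uncovered inside 03:04–14:36: 05:32–07:59, 10:45–11:16, 12:43–13:35.

05:32–07:59, 10:45–11:16, 12:43–13:35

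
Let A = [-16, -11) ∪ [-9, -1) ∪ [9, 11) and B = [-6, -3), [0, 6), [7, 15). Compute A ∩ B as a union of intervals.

[-6, -3) ∪ [9, 11)

[-16, -11) falls entirely outside B.
[-9, -1) overlaps B on [-6, -3).
[9, 11) overlaps B on [9, 11).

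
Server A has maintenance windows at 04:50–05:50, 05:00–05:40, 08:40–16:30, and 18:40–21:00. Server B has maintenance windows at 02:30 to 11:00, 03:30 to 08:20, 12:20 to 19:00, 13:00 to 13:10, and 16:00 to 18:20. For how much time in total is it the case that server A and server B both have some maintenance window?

First set merges to 04:50–05:50, 08:40–16:30, 18:40–21:00.
Second set merges to 02:30–11:00, 12:20–19:00.
A ∩ B = 04:50–05:50, 08:40–11:00, 12:20–16:30, 18:40–19:00.
Total: 1 h + 2 h 20 min + 4 h 10 min + 20 min = 7 h 50 min.

7 h 50 min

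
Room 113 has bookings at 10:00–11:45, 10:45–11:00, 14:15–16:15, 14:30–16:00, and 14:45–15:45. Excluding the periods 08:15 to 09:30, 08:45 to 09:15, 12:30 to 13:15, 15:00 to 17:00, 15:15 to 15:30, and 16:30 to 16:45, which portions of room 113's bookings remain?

Merge the first list: 10:00–11:45, 14:15–16:15.
Merge the second list: 08:15–09:30, 12:30–13:15, 15:00–17:00.
10:00–11:45: no B overlap → unchanged.
14:15–16:15 minus B → 14:15–15:00.

10:00–11:45, 14:15–15:00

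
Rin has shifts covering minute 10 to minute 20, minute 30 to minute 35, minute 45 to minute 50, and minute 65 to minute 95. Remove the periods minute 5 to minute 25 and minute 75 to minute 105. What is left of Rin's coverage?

minute 30 to minute 35, minute 45 to minute 50, minute 65 to minute 75

minute 10 to minute 20 lies entirely inside B → drops out.
minute 30 to minute 35 is untouched.
minute 45 to minute 50 is untouched.
minute 65 to minute 95 with B removed leaves minute 65 to minute 75.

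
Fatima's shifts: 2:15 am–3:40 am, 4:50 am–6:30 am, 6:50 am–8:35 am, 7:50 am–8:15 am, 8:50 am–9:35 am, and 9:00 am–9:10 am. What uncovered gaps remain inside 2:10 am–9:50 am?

The merged coverage is 2:15 am–3:40 am, 4:50 am–6:30 am, 6:50 am–8:35 am, 8:50 am–9:35 am.
Uncovered inside 2:10 am–9:50 am: 2:10 am–2:15 am, 3:40 am–4:50 am, 6:30 am–6:50 am, 8:35 am–8:50 am, 9:35 am–9:50 am.

2:10 am–2:15 am, 3:40 am–4:50 am, 6:30 am–6:50 am, 8:35 am–8:50 am, 9:35 am–9:50 am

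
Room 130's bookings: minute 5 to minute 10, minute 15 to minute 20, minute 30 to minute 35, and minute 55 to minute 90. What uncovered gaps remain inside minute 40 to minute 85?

minute 40 to minute 55

After merging, the occupied span is minute 5 to minute 10, minute 15 to minute 20, minute 30 to minute 35, minute 55 to minute 90.
Gaps within minute 40 to minute 85: minute 40 to minute 55.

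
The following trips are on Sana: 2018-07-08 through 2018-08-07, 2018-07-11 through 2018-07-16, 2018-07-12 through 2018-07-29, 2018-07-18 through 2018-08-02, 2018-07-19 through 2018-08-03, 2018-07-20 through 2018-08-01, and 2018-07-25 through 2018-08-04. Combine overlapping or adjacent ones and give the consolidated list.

2018-07-08 through 2018-08-07

2018-07-11 through 2018-07-16 overlaps/touches 2018-07-08 through 2018-08-07 → extend to 2018-07-08 through 2018-08-07.
2018-07-12 through 2018-07-29 overlaps/touches 2018-07-08 through 2018-08-07 → extend to 2018-07-08 through 2018-08-07.
2018-07-18 through 2018-08-02 overlaps/touches 2018-07-08 through 2018-08-07 → extend to 2018-07-08 through 2018-08-07.
2018-07-19 through 2018-08-03 overlaps/touches 2018-07-08 through 2018-08-07 → extend to 2018-07-08 through 2018-08-07.
2018-07-20 through 2018-08-01 overlaps/touches 2018-07-08 through 2018-08-07 → extend to 2018-07-08 through 2018-08-07.
2018-07-25 through 2018-08-04 overlaps/touches 2018-07-08 through 2018-08-07 → extend to 2018-07-08 through 2018-08-07.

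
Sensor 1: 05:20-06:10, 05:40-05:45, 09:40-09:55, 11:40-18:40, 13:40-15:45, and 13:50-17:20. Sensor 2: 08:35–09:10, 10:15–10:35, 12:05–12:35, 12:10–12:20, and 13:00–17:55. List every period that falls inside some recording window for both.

First set merges to 05:20–06:10, 09:40–09:55, 11:40–18:40.
Second set merges to 08:35–09:10, 10:15–10:35, 12:05–12:35, 13:00–17:55.
05:20–06:10 falls entirely outside B.
09:40–09:55 falls entirely outside B.
11:40–18:40 overlaps B on 12:05–12:35, 13:00–17:55.

12:05–12:35, 13:00–17:55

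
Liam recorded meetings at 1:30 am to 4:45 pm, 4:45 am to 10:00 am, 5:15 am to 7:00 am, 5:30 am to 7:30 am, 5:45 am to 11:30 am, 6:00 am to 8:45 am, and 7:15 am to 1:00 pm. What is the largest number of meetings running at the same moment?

6

Walk the sorted start/end points keeping a running depth.
The depth first hits 6 at 6:00 am.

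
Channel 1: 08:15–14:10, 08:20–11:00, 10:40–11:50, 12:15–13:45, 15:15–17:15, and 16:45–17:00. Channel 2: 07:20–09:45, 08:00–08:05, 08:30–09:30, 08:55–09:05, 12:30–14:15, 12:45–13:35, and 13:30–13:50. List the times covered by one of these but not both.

A, merged: 08:15-14:10, 15:15-17:15.
B, merged: 07:20-09:45, 12:30-14:15.
A but not B: 09:45-12:30, 15:15-17:15.
B but not A: 07:20-08:15, 14:10-14:15.
Combining gives A △ B.

07:20-08:15, 09:45-12:30, 14:10-14:15, 15:15-17:15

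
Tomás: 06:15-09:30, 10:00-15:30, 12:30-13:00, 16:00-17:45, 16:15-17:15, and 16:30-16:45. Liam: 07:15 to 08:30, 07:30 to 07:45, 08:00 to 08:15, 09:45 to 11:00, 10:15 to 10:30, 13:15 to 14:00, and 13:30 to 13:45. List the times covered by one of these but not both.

First set merges to 06:15-09:30, 10:00-15:30, 16:00-17:45.
Second set merges to 07:15-08:30, 09:45-11:00, 13:15-14:00.
A \ B = 06:15-07:15, 08:30-09:30, 11:00-13:15, 14:00-15:30, 16:00-17:45.
B \ A = 09:45-10:00.
Union of the two gives the symmetric difference.

06:15-07:15, 08:30-09:30, 09:45-10:00, 11:00-13:15, 14:00-15:30, 16:00-17:45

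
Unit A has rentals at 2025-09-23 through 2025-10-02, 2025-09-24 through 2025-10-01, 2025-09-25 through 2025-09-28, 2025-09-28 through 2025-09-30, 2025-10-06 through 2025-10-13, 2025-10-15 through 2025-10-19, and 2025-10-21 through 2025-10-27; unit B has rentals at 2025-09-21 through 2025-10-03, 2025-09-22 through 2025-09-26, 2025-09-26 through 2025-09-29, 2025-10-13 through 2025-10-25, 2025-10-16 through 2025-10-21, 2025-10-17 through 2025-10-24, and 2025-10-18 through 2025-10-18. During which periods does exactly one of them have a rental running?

2025-09-21 through 2025-09-22, 2025-10-03 through 2025-10-03, 2025-10-06 through 2025-10-12, 2025-10-14 through 2025-10-14, 2025-10-20 through 2025-10-20, 2025-10-26 through 2025-10-27

Merge the first list: 2025-09-23 through 2025-10-02, 2025-10-06 through 2025-10-13, 2025-10-15 through 2025-10-19, 2025-10-21 through 2025-10-27.
Merge the second list: 2025-09-21 through 2025-10-03, 2025-10-13 through 2025-10-25.
A but not B: 2025-10-06 through 2025-10-12, 2025-10-26 through 2025-10-27.
B but not A: 2025-09-21 through 2025-09-22, 2025-10-03 through 2025-10-03, 2025-10-14 through 2025-10-14, 2025-10-20 through 2025-10-20.
Combining gives A △ B.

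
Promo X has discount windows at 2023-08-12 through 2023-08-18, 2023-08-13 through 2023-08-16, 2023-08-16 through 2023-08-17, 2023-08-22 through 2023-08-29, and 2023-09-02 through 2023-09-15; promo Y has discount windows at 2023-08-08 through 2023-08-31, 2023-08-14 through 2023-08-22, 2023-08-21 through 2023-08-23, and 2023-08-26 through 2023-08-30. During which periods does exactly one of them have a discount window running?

2023-08-08 through 2023-08-11, 2023-08-19 through 2023-08-21, 2023-08-30 through 2023-08-31, 2023-09-02 through 2023-09-15

A, merged: 2023-08-12 through 2023-08-18, 2023-08-22 through 2023-08-29, 2023-09-02 through 2023-09-15.
B, merged: 2023-08-08 through 2023-08-31.
Only in the first: 2023-09-02 through 2023-09-15.
Only in the second: 2023-08-08 through 2023-08-11, 2023-08-19 through 2023-08-21, 2023-08-30 through 2023-08-31.
Together these are the periods covered by exactly one.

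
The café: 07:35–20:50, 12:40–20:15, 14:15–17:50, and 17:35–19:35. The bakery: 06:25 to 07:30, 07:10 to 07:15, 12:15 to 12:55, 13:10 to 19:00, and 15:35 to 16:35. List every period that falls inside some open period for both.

12:15–12:55, 13:10–19:00

A, merged: 07:35–20:50.
B, merged: 06:25–07:30, 12:15–12:55, 13:10–19:00.
07:35–20:50 meets the second set on 12:15–12:55, 13:10–19:00.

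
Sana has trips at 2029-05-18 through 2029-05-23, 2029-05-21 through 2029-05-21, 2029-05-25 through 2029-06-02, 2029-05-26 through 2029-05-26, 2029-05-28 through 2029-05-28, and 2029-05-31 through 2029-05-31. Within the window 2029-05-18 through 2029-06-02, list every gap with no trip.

2029-05-24 through 2029-05-24

The merged coverage is 2029-05-18 through 2029-05-23, 2029-05-25 through 2029-06-02.
Uncovered inside 2029-05-18 through 2029-06-02: 2029-05-24 through 2029-05-24.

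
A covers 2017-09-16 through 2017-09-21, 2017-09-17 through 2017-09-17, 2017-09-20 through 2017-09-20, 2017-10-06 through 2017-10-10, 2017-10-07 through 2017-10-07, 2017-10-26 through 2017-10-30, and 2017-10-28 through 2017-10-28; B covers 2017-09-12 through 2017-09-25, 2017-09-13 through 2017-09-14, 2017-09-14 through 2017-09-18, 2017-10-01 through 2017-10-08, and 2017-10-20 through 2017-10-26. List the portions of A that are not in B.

2017-10-09 through 2017-10-10, 2017-10-27 through 2017-10-30

Merge the first list: 2017-09-16 through 2017-09-21, 2017-10-06 through 2017-10-10, 2017-10-26 through 2017-10-30.
Merge the second list: 2017-09-12 through 2017-09-25, 2017-10-01 through 2017-10-08, 2017-10-20 through 2017-10-26.
2017-09-16 through 2017-09-21: entirely removed.
2017-10-06 through 2017-10-10 \ B = 2017-10-09 through 2017-10-10.
2017-10-26 through 2017-10-30 \ B = 2017-10-27 through 2017-10-30.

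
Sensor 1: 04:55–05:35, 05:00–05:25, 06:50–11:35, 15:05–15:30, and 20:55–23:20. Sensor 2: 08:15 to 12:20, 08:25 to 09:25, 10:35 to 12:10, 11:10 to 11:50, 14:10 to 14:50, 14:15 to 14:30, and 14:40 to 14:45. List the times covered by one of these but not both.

04:55–05:35, 06:50–08:15, 11:35–12:20, 14:10–14:50, 15:05–15:30, 20:55–23:20

First set merges to 04:55–05:35, 06:50–11:35, 15:05–15:30, 20:55–23:20.
Second set merges to 08:15–12:20, 14:10–14:50.
Only in the first: 04:55–05:35, 06:50–08:15, 15:05–15:30, 20:55–23:20.
Only in the second: 11:35–12:20, 14:10–14:50.
Together these are the periods covered by exactly one.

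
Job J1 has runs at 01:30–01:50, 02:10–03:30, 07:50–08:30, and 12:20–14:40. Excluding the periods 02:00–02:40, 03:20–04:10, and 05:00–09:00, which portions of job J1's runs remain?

01:30–01:50 is untouched.
02:10–03:30 with B removed leaves 02:40–03:20.
07:50–08:30 lies entirely inside B → drops out.
12:20–14:40 is untouched.

01:30–01:50, 02:40–03:20, 12:20–14:40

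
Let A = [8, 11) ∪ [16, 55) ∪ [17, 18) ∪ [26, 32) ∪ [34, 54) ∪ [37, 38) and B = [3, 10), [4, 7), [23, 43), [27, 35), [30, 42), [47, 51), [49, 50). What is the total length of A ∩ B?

A, merged: [8, 11), [16, 55).
B, merged: [3, 10), [23, 43), [47, 51).
A ∩ B = [8, 10), [23, 43), [47, 51).
Total: 2 + 20 + 4 = 26.

26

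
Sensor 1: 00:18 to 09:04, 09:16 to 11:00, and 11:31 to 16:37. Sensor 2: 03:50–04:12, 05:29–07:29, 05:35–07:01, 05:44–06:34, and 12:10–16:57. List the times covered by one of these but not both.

00:18–03:50, 04:12–05:29, 07:29–09:04, 09:16–11:00, 11:31–12:10, 16:37–16:57

Second set merges to 03:50–04:12, 05:29–07:29, 12:10–16:57.
A \ B = 00:18–03:50, 04:12–05:29, 07:29–09:04, 09:16–11:00, 11:31–12:10.
B \ A = 16:37–16:57.
Union of the two gives the symmetric difference.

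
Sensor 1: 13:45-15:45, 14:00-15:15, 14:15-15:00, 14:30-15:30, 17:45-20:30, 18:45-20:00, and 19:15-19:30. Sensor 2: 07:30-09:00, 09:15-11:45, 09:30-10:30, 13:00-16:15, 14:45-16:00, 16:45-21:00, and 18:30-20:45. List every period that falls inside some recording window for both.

13:45-15:45, 17:45-20:30

A, merged: 13:45-15:45, 17:45-20:30.
B, merged: 07:30-09:00, 09:15-11:45, 13:00-16:15, 16:45-21:00.
13:45-15:45 overlaps B on 13:45-15:45.
17:45-20:30 overlaps B on 17:45-20:30.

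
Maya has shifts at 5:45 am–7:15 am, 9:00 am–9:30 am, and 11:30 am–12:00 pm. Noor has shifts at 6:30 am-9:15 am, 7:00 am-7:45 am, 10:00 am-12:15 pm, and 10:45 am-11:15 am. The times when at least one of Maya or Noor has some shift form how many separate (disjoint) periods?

2

Second set merges to 6:30 am-9:15 am, 10:00 am-12:15 pm.
A ∪ B = 5:45 am-9:30 am, 10:00 am-12:15 pm.
That is 2 disjoint pieces.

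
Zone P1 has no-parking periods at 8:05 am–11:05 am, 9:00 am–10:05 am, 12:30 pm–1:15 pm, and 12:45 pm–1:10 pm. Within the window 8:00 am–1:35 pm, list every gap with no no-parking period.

8:00 am-8:05 am, 11:05 am-12:30 pm, 1:15 pm-1:35 pm

After merging, the occupied span is 8:05 am-11:05 am, 12:30 pm-1:15 pm.
Complement within 8:00 am-1:35 pm: 8:00 am-8:05 am, 11:05 am-12:30 pm, 1:15 pm-1:35 pm.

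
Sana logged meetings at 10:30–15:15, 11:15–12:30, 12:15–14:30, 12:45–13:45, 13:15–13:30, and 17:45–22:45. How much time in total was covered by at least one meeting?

Merged: 10:30–15:15, 17:45–22:45.
Lengths: 4 h 45 min + 5 h = 9 h 45 min.

9 h 45 min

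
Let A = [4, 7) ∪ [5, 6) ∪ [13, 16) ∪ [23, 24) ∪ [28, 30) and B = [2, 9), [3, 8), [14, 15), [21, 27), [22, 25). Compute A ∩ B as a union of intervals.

A, merged: [4, 7), [13, 16), [23, 24), [28, 30).
B, merged: [2, 9), [14, 15), [21, 27).
[4, 7) meets the second set on [4, 7).
[13, 16) meets the second set on [14, 15).
[23, 24) meets the second set on [23, 24).
[28, 30): no overlap with the second set.

[4, 7) ∪ [14, 15) ∪ [23, 24)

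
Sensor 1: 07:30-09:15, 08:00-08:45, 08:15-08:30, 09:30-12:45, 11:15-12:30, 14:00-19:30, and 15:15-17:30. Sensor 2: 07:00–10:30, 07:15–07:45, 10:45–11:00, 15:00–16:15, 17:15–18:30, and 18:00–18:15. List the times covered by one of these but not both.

A, merged: 07:30–09:15, 09:30–12:45, 14:00–19:30.
B, merged: 07:00–10:30, 10:45–11:00, 15:00–16:15, 17:15–18:30.
Only in the first: 10:30–10:45, 11:00–12:45, 14:00–15:00, 16:15–17:15, 18:30–19:30.
Only in the second: 07:00–07:30, 09:15–09:30.
Together these are the periods covered by exactly one.

07:00–07:30, 09:15–09:30, 10:30–10:45, 11:00–12:45, 14:00–15:00, 16:15–17:15, 18:30–19:30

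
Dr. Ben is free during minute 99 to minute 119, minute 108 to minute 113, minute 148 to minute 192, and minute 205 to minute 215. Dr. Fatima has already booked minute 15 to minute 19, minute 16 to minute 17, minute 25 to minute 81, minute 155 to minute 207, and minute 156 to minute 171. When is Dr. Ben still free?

minute 99 to minute 119, minute 148 to minute 155, minute 207 to minute 215

Merge the first list: minute 99 to minute 119, minute 148 to minute 192, minute 205 to minute 215.
Merge the second list: minute 15 to minute 19, minute 25 to minute 81, minute 155 to minute 207.
minute 99 to minute 119: no B overlap → unchanged.
minute 148 to minute 192 minus B → minute 148 to minute 155.
minute 205 to minute 215 minus B → minute 207 to minute 215.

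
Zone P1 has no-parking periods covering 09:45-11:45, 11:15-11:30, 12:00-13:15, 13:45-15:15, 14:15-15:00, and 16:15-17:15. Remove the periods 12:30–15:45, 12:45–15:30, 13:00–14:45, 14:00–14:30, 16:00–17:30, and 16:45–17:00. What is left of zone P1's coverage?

First set merges to 09:45-11:45, 12:00-13:15, 13:45-15:15, 16:15-17:15.
Second set merges to 12:30-15:45, 16:00-17:30.
09:45-11:45: nothing removed.
12:00-13:15 \ B = 12:00-12:30.
13:45-15:15: entirely removed.
16:15-17:15: entirely removed.

09:45-11:45, 12:00-12:30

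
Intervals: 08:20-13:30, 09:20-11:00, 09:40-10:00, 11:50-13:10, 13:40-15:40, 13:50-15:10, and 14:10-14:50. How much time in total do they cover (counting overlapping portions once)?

7 h 10 min

Merged: 08:20-13:30, 13:40-15:40.
Lengths: 5 h 10 min + 2 h = 7 h 10 min.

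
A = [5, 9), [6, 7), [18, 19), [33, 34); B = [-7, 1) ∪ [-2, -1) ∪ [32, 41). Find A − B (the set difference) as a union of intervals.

[5, 9) ∪ [18, 19)

Merge the first list: [5, 9), [18, 19), [33, 34).
Merge the second list: [-7, 1), [32, 41).
[5, 9): nothing removed.
[18, 19): nothing removed.
[33, 34): entirely removed.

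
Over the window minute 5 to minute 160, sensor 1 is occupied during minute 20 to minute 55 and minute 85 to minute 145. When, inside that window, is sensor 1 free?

minute 5 to minute 20, minute 55 to minute 85, minute 145 to minute 160

After merging, the occupied span is minute 20 to minute 55, minute 85 to minute 145.
Complement within minute 5 to minute 160: minute 5 to minute 20, minute 55 to minute 85, minute 145 to minute 160.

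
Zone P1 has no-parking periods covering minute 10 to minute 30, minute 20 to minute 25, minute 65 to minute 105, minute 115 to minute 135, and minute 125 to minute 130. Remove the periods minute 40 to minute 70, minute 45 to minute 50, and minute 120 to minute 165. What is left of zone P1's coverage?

First set merges to minute 10 to minute 30, minute 65 to minute 105, minute 115 to minute 135.
Second set merges to minute 40 to minute 70, minute 120 to minute 165.
minute 10 to minute 30: no B overlap → unchanged.
minute 65 to minute 105 minus B → minute 70 to minute 105.
minute 115 to minute 135 minus B → minute 115 to minute 120.

minute 10 to minute 30, minute 70 to minute 105, minute 115 to minute 120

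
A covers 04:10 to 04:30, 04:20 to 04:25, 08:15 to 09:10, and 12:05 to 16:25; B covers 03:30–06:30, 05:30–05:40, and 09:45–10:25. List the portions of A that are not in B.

First set merges to 04:10–04:30, 08:15–09:10, 12:05–16:25.
Second set merges to 03:30–06:30, 09:45–10:25.
04:10–04:30: fully covered by B → removed.
08:15–09:10: no B overlap → unchanged.
12:05–16:25: no B overlap → unchanged.

08:15–09:10, 12:05–16:25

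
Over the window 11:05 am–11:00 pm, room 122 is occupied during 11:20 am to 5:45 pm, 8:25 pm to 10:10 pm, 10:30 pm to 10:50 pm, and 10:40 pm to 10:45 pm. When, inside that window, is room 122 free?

After merging, the occupied span is 11:20 am–5:45 pm, 8:25 pm–10:10 pm, 10:30 pm–10:50 pm.
Uncovered inside 11:05 am–11:00 pm: 11:05 am–11:20 am, 5:45 pm–8:25 pm, 10:10 pm–10:30 pm, 10:50 pm–11:00 pm.

11:05 am–11:20 am, 5:45 pm–8:25 pm, 10:10 pm–10:30 pm, 10:50 pm–11:00 pm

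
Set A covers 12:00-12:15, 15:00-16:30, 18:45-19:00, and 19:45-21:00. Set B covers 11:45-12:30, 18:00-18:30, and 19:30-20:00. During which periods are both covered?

12:00–12:15, 19:45–20:00

12:00–12:15 ∩ B → 12:00–12:15.
15:00–16:30 meets no B interval.
18:45–19:00 meets no B interval.
19:45–21:00 ∩ B → 19:45–20:00.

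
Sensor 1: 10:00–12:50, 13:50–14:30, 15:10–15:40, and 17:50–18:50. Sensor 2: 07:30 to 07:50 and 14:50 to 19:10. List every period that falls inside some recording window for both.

15:10–15:40, 17:50–18:50

10:00–12:50: no overlap with the second set.
13:50–14:30: no overlap with the second set.
15:10–15:40 meets the second set on 15:10–15:40.
17:50–18:50 meets the second set on 17:50–18:50.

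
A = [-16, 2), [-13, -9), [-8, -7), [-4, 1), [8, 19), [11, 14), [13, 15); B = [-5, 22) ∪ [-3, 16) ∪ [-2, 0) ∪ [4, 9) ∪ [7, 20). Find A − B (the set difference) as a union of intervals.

First set merges to [-16, 2), [8, 19).
Second set merges to [-5, 22).
[-16, 2) \ B = [-16, -5).
[8, 19): entirely removed.

[-16, -5)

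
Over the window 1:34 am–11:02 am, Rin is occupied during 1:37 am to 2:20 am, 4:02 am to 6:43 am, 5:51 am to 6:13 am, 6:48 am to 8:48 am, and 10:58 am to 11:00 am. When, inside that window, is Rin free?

The merged coverage is 1:37 am–2:20 am, 4:02 am–6:43 am, 6:48 am–8:48 am, 10:58 am–11:00 am.
Uncovered inside 1:34 am–11:02 am: 1:34 am–1:37 am, 2:20 am–4:02 am, 6:43 am–6:48 am, 8:48 am–10:58 am, 11:00 am–11:02 am.

1:34 am–1:37 am, 2:20 am–4:02 am, 6:43 am–6:48 am, 8:48 am–10:58 am, 11:00 am–11:02 am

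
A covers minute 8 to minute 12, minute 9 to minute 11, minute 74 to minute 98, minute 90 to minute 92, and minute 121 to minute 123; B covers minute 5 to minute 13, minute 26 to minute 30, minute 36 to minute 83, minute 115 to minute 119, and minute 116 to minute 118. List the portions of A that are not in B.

minute 83 to minute 98, minute 121 to minute 123

Merge the first list: minute 8 to minute 12, minute 74 to minute 98, minute 121 to minute 123.
Merge the second list: minute 5 to minute 13, minute 26 to minute 30, minute 36 to minute 83, minute 115 to minute 119.
minute 8 to minute 12: fully covered by B → removed.
minute 74 to minute 98 minus B → minute 83 to minute 98.
minute 121 to minute 123: no B overlap → unchanged.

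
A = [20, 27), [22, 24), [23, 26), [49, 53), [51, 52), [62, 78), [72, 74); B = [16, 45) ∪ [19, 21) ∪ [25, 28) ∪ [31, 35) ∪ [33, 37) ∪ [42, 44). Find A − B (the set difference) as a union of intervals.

A, merged: [20, 27), [49, 53), [62, 78).
B, merged: [16, 45).
[20, 27): entirely removed.
[49, 53): nothing removed.
[62, 78): nothing removed.

[49, 53) ∪ [62, 78)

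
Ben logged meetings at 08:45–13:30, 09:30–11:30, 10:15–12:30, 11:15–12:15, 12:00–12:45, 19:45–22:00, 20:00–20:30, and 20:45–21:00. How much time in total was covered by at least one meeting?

Merged: 08:45–13:30, 19:45–22:00.
Lengths: 4 h 45 min + 2 h 15 min = 7 h.

7 h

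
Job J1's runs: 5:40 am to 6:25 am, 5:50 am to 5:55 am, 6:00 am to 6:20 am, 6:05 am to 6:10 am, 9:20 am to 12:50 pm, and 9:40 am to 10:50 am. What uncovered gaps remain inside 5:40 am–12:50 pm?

6:25 am–9:20 am

After merging, the occupied span is 5:40 am–6:25 am, 9:20 am–12:50 pm.
Complement within 5:40 am–12:50 pm: 6:25 am–9:20 am.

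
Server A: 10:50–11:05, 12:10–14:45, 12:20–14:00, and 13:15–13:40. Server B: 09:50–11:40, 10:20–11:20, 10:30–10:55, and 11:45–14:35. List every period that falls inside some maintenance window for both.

10:50-11:05, 12:10-14:35

First set merges to 10:50-11:05, 12:10-14:45.
Second set merges to 09:50-11:40, 11:45-14:35.
10:50-11:05 overlaps B on 10:50-11:05.
12:10-14:45 overlaps B on 12:10-14:35.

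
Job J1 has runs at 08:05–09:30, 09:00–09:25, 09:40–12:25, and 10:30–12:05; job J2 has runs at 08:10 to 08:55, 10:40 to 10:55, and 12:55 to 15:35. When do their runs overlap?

Merge the first list: 08:05–09:30, 09:40–12:25.
08:05–09:30 meets the second set on 08:10–08:55.
09:40–12:25 meets the second set on 10:40–10:55.

08:10–08:55, 10:40–10:55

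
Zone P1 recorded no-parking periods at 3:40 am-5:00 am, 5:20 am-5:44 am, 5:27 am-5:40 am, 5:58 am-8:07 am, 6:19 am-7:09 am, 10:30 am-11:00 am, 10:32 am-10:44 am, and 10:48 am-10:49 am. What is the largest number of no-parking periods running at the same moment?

Walk the sorted start/end points keeping a running depth.
The depth first hits 2 at 5:27 am.

2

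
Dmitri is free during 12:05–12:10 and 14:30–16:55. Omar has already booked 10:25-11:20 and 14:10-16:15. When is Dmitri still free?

12:05-12:10, 16:15-16:55

12:05-12:10: no B overlap → unchanged.
14:30-16:55 minus B → 16:15-16:55.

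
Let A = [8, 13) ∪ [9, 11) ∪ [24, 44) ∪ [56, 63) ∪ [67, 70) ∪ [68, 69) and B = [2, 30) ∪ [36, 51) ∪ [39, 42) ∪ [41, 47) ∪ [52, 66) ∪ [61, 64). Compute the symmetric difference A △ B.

First set merges to [8, 13), [24, 44), [56, 63), [67, 70).
Second set merges to [2, 30), [36, 51), [52, 66).
Only in the first: [30, 36), [67, 70).
Only in the second: [2, 8), [13, 24), [44, 51), [52, 56), [63, 66).
Together these are the periods covered by exactly one.

[2, 8) ∪ [13, 24) ∪ [30, 36) ∪ [44, 51) ∪ [52, 56) ∪ [63, 66) ∪ [67, 70)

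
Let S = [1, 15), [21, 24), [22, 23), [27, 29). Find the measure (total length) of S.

Merged: [1, 15), [21, 24), [27, 29).
Lengths: 14 + 3 + 2 = 19.

19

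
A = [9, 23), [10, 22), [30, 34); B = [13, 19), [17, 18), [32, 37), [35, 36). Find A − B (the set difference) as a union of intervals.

[9, 13) ∪ [19, 23) ∪ [30, 32)

Merge the first list: [9, 23), [30, 34).
Merge the second list: [13, 19), [32, 37).
[9, 23) with B removed leaves [9, 13), [19, 23).
[30, 34) with B removed leaves [30, 32).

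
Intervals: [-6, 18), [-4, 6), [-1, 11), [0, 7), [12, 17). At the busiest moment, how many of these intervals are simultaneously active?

4

Sweep endpoints in order; track running count of active intervals.
Peak of 4 reached at 0.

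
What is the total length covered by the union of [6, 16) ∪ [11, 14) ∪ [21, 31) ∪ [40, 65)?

45

Merged: [6, 16), [21, 31), [40, 65).
Lengths: 10 + 10 + 25 = 45.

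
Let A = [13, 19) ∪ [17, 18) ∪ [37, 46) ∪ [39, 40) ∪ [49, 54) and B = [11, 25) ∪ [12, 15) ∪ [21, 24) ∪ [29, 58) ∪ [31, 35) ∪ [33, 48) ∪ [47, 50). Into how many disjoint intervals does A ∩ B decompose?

3

A, merged: [13, 19), [37, 46), [49, 54).
B, merged: [11, 25), [29, 58).
A ∩ B = [13, 19), [37, 46), [49, 54).
That is 3 disjoint pieces.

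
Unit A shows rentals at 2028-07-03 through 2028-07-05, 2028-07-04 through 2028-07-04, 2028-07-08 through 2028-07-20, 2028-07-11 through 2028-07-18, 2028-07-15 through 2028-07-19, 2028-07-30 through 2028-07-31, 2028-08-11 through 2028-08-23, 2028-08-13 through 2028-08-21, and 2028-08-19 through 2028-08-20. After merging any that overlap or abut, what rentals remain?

2028-07-04 through 2028-07-04 overlaps/touches 2028-07-03 through 2028-07-05 → extend to 2028-07-03 through 2028-07-05.
2028-07-08 through 2028-07-20 is disjoint → start new block.
2028-07-11 through 2028-07-18 overlaps/touches 2028-07-08 through 2028-07-20 → extend to 2028-07-08 through 2028-07-20.
2028-07-15 through 2028-07-19 overlaps/touches 2028-07-08 through 2028-07-20 → extend to 2028-07-08 through 2028-07-20.
2028-07-30 through 2028-07-31 is disjoint → start new block.
2028-08-11 through 2028-08-23 is disjoint → start new block.
2028-08-13 through 2028-08-21 overlaps/touches 2028-08-11 through 2028-08-23 → extend to 2028-08-11 through 2028-08-23.
2028-08-19 through 2028-08-20 overlaps/touches 2028-08-11 through 2028-08-23 → extend to 2028-08-11 through 2028-08-23.

2028-07-03 through 2028-07-05, 2028-07-08 through 2028-07-20, 2028-07-30 through 2028-07-31, 2028-08-11 through 2028-08-23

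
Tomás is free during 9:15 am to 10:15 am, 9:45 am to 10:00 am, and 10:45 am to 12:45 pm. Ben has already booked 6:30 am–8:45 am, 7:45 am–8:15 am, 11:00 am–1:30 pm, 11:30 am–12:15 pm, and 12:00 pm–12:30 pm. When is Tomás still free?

9:15 am-10:15 am, 10:45 am-11:00 am

First set merges to 9:15 am-10:15 am, 10:45 am-12:45 pm.
Second set merges to 6:30 am-8:45 am, 11:00 am-1:30 pm.
9:15 am-10:15 am is untouched.
10:45 am-12:45 pm with B removed leaves 10:45 am-11:00 am.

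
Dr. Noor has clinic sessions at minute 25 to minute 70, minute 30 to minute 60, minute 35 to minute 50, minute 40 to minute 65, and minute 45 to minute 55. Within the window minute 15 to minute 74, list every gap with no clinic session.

minute 15 to minute 25, minute 70 to minute 74

The merged coverage is minute 25 to minute 70.
Gaps within minute 15 to minute 74: minute 15 to minute 25, minute 70 to minute 74.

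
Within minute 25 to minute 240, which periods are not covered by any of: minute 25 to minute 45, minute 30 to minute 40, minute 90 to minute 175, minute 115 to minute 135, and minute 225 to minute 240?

minute 45 to minute 90, minute 175 to minute 225

After merging, the occupied span is minute 25 to minute 45, minute 90 to minute 175, minute 225 to minute 240.
Uncovered inside minute 25 to minute 240: minute 45 to minute 90, minute 175 to minute 225.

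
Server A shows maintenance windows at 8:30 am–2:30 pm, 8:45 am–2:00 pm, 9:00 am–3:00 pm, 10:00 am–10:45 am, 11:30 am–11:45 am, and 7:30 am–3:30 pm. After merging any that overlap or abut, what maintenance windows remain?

7:30 am-3:30 pm

Sort by start: 7:30 am-3:30 pm, 8:30 am-2:30 pm, 8:45 am-2:00 pm, 9:00 am-3:00 pm, 10:00 am-10:45 am, 11:30 am-11:45 am.
8:30 am-2:30 pm overlaps/touches 7:30 am-3:30 pm → extend to 7:30 am-3:30 pm.
8:45 am-2:00 pm overlaps/touches 7:30 am-3:30 pm → extend to 7:30 am-3:30 pm.
9:00 am-3:00 pm overlaps/touches 7:30 am-3:30 pm → extend to 7:30 am-3:30 pm.
10:00 am-10:45 am overlaps/touches 7:30 am-3:30 pm → extend to 7:30 am-3:30 pm.
11:30 am-11:45 am overlaps/touches 7:30 am-3:30 pm → extend to 7:30 am-3:30 pm.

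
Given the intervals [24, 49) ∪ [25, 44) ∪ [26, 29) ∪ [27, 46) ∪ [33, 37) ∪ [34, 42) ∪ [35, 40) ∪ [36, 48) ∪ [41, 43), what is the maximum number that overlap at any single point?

At 36, 7 of the intervals are simultaneously active.
No point has more.

7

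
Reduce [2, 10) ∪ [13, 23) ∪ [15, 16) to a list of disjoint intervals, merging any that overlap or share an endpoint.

[2, 10) ∪ [13, 23)

[13, 23) is disjoint → start new block.
[15, 16) overlaps/touches [13, 23) → extend to [13, 23).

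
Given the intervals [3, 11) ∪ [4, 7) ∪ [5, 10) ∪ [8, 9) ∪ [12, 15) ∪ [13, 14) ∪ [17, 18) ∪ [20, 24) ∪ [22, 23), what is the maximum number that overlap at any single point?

3

At 5, 3 of the intervals are simultaneously active.
No point has more.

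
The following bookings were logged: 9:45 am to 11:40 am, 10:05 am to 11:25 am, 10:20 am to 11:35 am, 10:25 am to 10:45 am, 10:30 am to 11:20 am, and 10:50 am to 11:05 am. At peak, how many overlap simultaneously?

5

At 10:30 am, 5 of the intervals are simultaneously active.
No point has more.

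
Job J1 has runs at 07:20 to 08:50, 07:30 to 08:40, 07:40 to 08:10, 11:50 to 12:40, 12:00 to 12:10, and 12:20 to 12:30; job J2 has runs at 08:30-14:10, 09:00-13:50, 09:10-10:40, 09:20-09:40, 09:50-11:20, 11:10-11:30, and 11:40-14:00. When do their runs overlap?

08:30–08:50, 11:50–12:40

First set merges to 07:20–08:50, 11:50–12:40.
Second set merges to 08:30–14:10.
07:20–08:50 overlaps B on 08:30–08:50.
11:50–12:40 overlaps B on 11:50–12:40.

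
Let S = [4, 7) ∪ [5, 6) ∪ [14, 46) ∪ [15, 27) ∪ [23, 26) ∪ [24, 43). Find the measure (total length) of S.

Merged: [4, 7), [14, 46).
Lengths: 3 + 32 = 35.

35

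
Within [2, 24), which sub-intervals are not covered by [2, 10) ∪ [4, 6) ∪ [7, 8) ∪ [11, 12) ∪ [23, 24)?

[10, 11) ∪ [12, 23)

Covered (merged): [2, 10), [11, 12), [23, 24).
Complement within [2, 24): [10, 11), [12, 23).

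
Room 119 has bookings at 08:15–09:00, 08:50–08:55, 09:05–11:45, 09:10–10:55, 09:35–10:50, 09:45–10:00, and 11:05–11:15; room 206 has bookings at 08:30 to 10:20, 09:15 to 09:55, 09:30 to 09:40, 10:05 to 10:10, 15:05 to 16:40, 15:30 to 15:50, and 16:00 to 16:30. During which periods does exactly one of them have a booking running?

First set merges to 08:15–09:00, 09:05–11:45.
Second set merges to 08:30–10:20, 15:05–16:40.
Only in the first: 08:15–08:30, 10:20–11:45.
Only in the second: 09:00–09:05, 15:05–16:40.
Together these are the periods covered by exactly one.

08:15–08:30, 09:00–09:05, 10:20–11:45, 15:05–16:40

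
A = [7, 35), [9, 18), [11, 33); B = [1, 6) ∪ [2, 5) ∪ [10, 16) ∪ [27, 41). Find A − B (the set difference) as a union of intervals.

[7, 10) ∪ [16, 27)

A, merged: [7, 35).
B, merged: [1, 6), [10, 16), [27, 41).
[7, 35) with B removed leaves [7, 10), [16, 27).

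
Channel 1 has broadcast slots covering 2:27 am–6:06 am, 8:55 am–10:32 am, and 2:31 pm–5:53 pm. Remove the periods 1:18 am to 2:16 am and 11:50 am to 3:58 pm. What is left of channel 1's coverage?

2:27 am–6:06 am, 8:55 am–10:32 am, 3:58 pm–5:53 pm

2:27 am–6:06 am: nothing removed.
8:55 am–10:32 am: nothing removed.
2:31 pm–5:53 pm \ B = 3:58 pm–5:53 pm.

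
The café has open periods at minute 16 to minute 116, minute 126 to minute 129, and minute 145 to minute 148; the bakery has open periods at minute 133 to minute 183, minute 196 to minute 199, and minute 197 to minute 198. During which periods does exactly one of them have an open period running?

minute 16 to minute 116, minute 126 to minute 129, minute 133 to minute 145, minute 148 to minute 183, minute 196 to minute 199

Second set merges to minute 133 to minute 183, minute 196 to minute 199.
A but not B: minute 16 to minute 116, minute 126 to minute 129.
B but not A: minute 133 to minute 145, minute 148 to minute 183, minute 196 to minute 199.
Combining gives A △ B.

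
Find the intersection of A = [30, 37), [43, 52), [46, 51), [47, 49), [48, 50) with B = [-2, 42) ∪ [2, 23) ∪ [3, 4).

[30, 37)

A, merged: [30, 37), [43, 52).
B, merged: [-2, 42).
[30, 37) meets the second set on [30, 37).
[43, 52): no overlap with the second set.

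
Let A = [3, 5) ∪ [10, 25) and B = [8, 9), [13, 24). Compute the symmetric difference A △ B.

[3, 5) ∪ [8, 9) ∪ [10, 13) ∪ [24, 25)

Only in the first: [3, 5), [10, 13), [24, 25).
Only in the second: [8, 9).
Together these are the periods covered by exactly one.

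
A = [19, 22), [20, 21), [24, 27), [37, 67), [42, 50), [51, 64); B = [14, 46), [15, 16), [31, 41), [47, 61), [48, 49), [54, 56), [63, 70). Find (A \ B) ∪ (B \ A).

[14, 19) ∪ [22, 24) ∪ [27, 37) ∪ [46, 47) ∪ [61, 63) ∪ [67, 70)

Merge the first list: [19, 22), [24, 27), [37, 67).
Merge the second list: [14, 46), [47, 61), [63, 70).
Only in the first: [46, 47), [61, 63).
Only in the second: [14, 19), [22, 24), [27, 37), [67, 70).
Together these are the periods covered by exactly one.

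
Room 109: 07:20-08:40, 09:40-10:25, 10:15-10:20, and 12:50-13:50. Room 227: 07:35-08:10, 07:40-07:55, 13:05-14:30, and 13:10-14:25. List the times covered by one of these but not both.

Merge the first list: 07:20-08:40, 09:40-10:25, 12:50-13:50.
Merge the second list: 07:35-08:10, 13:05-14:30.
A but not B: 07:20-07:35, 08:10-08:40, 09:40-10:25, 12:50-13:05.
B but not A: 13:50-14:30.
Combining gives A △ B.

07:20-07:35, 08:10-08:40, 09:40-10:25, 12:50-13:05, 13:50-14:30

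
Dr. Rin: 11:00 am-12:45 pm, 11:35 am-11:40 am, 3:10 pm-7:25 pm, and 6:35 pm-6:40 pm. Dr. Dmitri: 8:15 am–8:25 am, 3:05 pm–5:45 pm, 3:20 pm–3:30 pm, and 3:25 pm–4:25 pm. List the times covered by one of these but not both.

8:15 am–8:25 am, 11:00 am–12:45 pm, 3:05 pm–3:10 pm, 5:45 pm–7:25 pm

Merge the first list: 11:00 am–12:45 pm, 3:10 pm–7:25 pm.
Merge the second list: 8:15 am–8:25 am, 3:05 pm–5:45 pm.
Only in the first: 11:00 am–12:45 pm, 5:45 pm–7:25 pm.
Only in the second: 8:15 am–8:25 am, 3:05 pm–3:10 pm.
Together these are the periods covered by exactly one.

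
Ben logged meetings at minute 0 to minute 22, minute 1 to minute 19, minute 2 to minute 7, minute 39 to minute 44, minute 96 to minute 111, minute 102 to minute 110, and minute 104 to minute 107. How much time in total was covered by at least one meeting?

42 minutes

Merged: minute 0 to minute 22, minute 39 to minute 44, minute 96 to minute 111.
Lengths: 22 minutes + 5 minutes + 15 minutes = 42 minutes.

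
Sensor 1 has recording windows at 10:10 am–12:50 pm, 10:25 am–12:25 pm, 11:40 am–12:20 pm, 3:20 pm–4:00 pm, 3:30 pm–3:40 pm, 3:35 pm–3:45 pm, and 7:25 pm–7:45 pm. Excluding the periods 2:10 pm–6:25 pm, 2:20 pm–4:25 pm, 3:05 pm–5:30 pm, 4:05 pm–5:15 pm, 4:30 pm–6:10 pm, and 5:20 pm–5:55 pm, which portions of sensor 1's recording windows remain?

Merge the first list: 10:10 am–12:50 pm, 3:20 pm–4:00 pm, 7:25 pm–7:45 pm.
Merge the second list: 2:10 pm–6:25 pm.
10:10 am–12:50 pm: no B overlap → unchanged.
3:20 pm–4:00 pm: fully covered by B → removed.
7:25 pm–7:45 pm: no B overlap → unchanged.

10:10 am–12:50 pm, 7:25 pm–7:45 pm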